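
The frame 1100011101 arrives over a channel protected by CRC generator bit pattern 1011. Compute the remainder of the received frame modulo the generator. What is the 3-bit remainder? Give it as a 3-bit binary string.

Modulo-2 division of 1100011101 by 1011:
  pos 0: 1100 XOR 1011 = 0111
  pos 1: 1110 XOR 1011 = 0101
  pos 2: 1011 XOR 1011 = 0000
  pos 6: 1101 XOR 1011 = 0110
Remainder = 110 (nonzero — an error is detected).

110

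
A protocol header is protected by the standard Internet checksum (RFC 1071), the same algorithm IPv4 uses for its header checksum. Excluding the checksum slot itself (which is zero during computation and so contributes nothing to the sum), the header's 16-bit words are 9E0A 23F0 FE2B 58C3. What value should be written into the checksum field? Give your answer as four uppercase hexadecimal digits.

One's-complement addition (fold any carry out of bit 15 back into bit 0):
  0x9E0A + 0x23F0 = 0x0C1FA
  0xC1FA + 0xFE2B = 0x1C025 → wrap carry → 0xC026
  0xC026 + 0x58C3 = 0x118E9 → wrap carry → 0x18EA
One's-complement sum = 0x18EA.
Checksum = ~0x18EA & 0xFFFF = 0xE715.

E715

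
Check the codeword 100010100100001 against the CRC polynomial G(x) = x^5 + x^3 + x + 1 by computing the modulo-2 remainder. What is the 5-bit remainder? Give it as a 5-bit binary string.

Modulo-2 division of 100010100100001 by 101011:
  pos 0: 100010 XOR 101011 = 001001
  pos 2: 100110 XOR 101011 = 001101
  pos 4: 110101 XOR 101011 = 011110
  pos 5: 111100 XOR 101011 = 010111
  pos 6: 101110 XOR 101011 = 000101
  pos 9: 101001 XOR 101011 = 000010
Remainder = 00010 (nonzero — an error is detected).

00010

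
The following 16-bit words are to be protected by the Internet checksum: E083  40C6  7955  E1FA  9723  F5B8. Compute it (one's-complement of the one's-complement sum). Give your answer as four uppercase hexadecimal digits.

One's-complement addition (fold any carry out of bit 15 back into bit 0):
  0xE083 + 0x40C6 = 0x12149 → wrap carry → 0x214A
  0x214A + 0x7955 = 0x09A9F
  0x9A9F + 0xE1FA = 0x17C99 → wrap carry → 0x7C9A
  0x7C9A + 0x9723 = 0x113BD → wrap carry → 0x13BE
  0x13BE + 0xF5B8 = 0x10976 → wrap carry → 0x0977
One's-complement sum = 0x0977.
Checksum = ~0x0977 & 0xFFFF = 0xF688.

F688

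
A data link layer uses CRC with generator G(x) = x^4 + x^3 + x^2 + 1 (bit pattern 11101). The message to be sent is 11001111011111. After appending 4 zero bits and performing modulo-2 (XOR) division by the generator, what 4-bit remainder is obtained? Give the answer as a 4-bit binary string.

0111

Append 4 zeros: 110011110111110000. Divide by 11101 (XOR where the leading bit is 1):
  pos 0: 11001 XOR 11101 = 00100
  pos 2: 10011 XOR 11101 = 01110
  pos 3: 11101 XOR 11101 = 00000
  pos 9: 11111 XOR 11101 = 00010
  pos 12: 10000 XOR 11101 = 01101
  pos 13: 11010 XOR 11101 = 00111
Remainder (last 4 bits) = 0111. This is the CRC / FCS.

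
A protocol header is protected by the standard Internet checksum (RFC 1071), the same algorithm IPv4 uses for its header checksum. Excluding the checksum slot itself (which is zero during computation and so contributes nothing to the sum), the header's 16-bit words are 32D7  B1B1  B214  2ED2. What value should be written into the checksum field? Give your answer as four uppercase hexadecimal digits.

3A90

One's-complement addition (fold any carry out of bit 15 back into bit 0):
  0x32D7 + 0xB1B1 = 0x0E488
  0xE488 + 0xB214 = 0x1969C → wrap carry → 0x969D
  0x969D + 0x2ED2 = 0x0C56F
One's-complement sum = 0xC56F.
Checksum = ~0xC56F & 0xFFFF = 0x3A90.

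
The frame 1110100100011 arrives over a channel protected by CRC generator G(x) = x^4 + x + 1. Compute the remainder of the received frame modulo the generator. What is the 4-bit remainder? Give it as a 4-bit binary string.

0110

Modulo-2 division of 1110100100011 by 10011:
  pos 0: 11101 XOR 10011 = 01110
  pos 1: 11100 XOR 10011 = 01111
  pos 2: 11110 XOR 10011 = 01101
  pos 3: 11011 XOR 10011 = 01000
  pos 4: 10000 XOR 10011 = 00011
  pos 7: 11001 XOR 10011 = 01010
  pos 8: 10101 XOR 10011 = 00110
Remainder = 0110 (nonzero — an error is detected).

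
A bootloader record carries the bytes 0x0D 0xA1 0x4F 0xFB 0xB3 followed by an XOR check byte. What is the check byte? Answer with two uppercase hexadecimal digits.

XOR the bytes together:
  start with 0x0D
  0x0D ⊕ 0xA1 = 0xAC
  0xAC ⊕ 0x4F = 0xE3
  0xE3 ⊕ 0xFB = 0x18
  0x18 ⊕ 0xB3 = 0xAB

AB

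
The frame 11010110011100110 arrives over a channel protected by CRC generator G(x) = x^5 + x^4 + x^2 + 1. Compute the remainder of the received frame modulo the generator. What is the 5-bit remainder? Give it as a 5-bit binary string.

00000

Modulo-2 division of 11010110011100110 by 110101:
  pos 0: 110101 XOR 110101 = 000000
  pos 6: 100111 XOR 110101 = 010010
  pos 7: 100100 XOR 110101 = 010001
  pos 8: 100010 XOR 110101 = 010111
  pos 9: 101111 XOR 110101 = 011010
  pos 10: 110101 XOR 110101 = 000000
Remainder = 00000 (zero — the frame passes the CRC check).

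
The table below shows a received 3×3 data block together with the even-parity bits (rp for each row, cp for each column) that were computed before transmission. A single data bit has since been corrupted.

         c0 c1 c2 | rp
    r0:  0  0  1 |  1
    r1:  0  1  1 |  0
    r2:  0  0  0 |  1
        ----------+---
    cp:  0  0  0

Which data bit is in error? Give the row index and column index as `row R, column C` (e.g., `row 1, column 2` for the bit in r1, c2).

row 2, column 1

Recompute each row's even parity and compare to rp:
  r0: data parity 1, sent rp 1 → ok
  r1: data parity 0, sent rp 0 → ok
  r2: data parity 0, sent rp 1 → mismatch
Recompute each column's even parity and compare to cp:
  c0: data parity 0, sent cp 0 → ok
  c1: data parity 1, sent cp 0 → mismatch
  c2: data parity 0, sent cp 0 → ok
Exactly one row (r2) and one column (c1) fail → the flipped bit is at their intersection.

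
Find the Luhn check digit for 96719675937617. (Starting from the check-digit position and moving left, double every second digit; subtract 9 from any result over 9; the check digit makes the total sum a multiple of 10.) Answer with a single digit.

Partial digits right→left: 7 1 6 7 3 9 5 7 6 9 1 7 6 9
Double every second digit counting from the check-digit position (so the 1st, 3rd, 5th, ... of the partial from the right).
  doubled (with −9 where >9): 5 3 6 1 3 2 3 → sum 23
  kept as-is: 1 7 9 7 9 7 9 → sum 49
Total = 23 + 49 = 72.
Check digit = (10 − (72 mod 10)) mod 10 = 8.

8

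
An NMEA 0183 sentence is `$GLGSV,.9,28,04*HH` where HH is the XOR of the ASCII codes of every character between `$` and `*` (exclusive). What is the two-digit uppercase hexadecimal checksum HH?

7C

XOR the ASCII codes of the payload characters:
  'G' = 0x47 → acc = 0x47
  'L' = 0x4C → acc = 0x0B
  'G' = 0x47 → acc = 0x4C
  'S' = 0x53 → acc = 0x1F
  'V' = 0x56 → acc = 0x49
  ',' = 0x2C → acc = 0x65
  '.' = 0x2E → acc = 0x4B
  '9' = 0x39 → acc = 0x72
  ',' = 0x2C → acc = 0x5E
  '2' = 0x32 → acc = 0x6C
  '8' = 0x38 → acc = 0x54
  ',' = 0x2C → acc = 0x78
  '0' = 0x30 → acc = 0x48
  '4' = 0x34 → acc = 0x7C
Checksum = 0x7C.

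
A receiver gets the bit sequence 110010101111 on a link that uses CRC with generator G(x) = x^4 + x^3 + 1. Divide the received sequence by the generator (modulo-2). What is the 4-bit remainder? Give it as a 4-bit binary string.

Modulo-2 division of 110010101111 by 11001:
  pos 0: 11001 XOR 11001 = 00000
  pos 6: 10111 XOR 11001 = 01110
  pos 7: 11101 XOR 11001 = 00100
Remainder = 0100 (nonzero — an error is detected).

0100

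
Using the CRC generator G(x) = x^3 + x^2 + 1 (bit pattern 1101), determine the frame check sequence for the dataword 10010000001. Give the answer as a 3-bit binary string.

Append 3 zeros: 10010000001000. Divide by 1101 (XOR where the leading bit is 1):
  pos 0: 1001 XOR 1101 = 0100
  pos 1: 1000 XOR 1101 = 0101
  pos 2: 1010 XOR 1101 = 0111
  pos 3: 1110 XOR 1101 = 0011
  pos 5: 1100 XOR 1101 = 0001
  pos 8: 1010 XOR 1101 = 0111
  pos 9: 1110 XOR 1101 = 0011
Remainder (last 3 bits) = 110. This is the CRC / FCS.

110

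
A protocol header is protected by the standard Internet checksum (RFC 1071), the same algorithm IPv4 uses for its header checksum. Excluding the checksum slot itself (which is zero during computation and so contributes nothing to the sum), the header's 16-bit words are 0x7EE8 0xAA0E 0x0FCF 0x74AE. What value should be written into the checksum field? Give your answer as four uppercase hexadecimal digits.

528B

One's-complement addition (fold any carry out of bit 15 back into bit 0):
  0x7EE8 + 0xAA0E = 0x128F6 → wrap carry → 0x28F7
  0x28F7 + 0x0FCF = 0x038C6
  0x38C6 + 0x74AE = 0x0AD74
One's-complement sum = 0xAD74.
Checksum = ~0xAD74 & 0xFFFF = 0x528B.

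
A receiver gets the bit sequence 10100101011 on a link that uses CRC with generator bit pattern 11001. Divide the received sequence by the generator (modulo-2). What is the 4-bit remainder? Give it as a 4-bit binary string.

Modulo-2 division of 10100101011 by 11001:
  pos 0: 10100 XOR 11001 = 01101
  pos 1: 11011 XOR 11001 = 00010
  pos 4: 10010 XOR 11001 = 01011
  pos 5: 10111 XOR 11001 = 01110
  pos 6: 11101 XOR 11001 = 00100
Remainder = 0100 (nonzero — an error is detected).

0100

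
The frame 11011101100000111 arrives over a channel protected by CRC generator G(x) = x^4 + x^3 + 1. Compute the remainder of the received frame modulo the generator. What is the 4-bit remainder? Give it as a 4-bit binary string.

Modulo-2 division of 11011101100000111 by 11001:
  pos 0: 11011 XOR 11001 = 00010
  pos 3: 10101 XOR 11001 = 01100
  pos 4: 11001 XOR 11001 = 00000
Remainder = 0111 (nonzero — an error is detected).

0111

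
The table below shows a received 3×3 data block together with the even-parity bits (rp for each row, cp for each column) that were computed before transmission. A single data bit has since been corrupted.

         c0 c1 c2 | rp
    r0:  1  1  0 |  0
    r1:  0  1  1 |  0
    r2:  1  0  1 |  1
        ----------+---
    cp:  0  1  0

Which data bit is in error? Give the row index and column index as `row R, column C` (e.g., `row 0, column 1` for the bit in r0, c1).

row 2, column 1

Recompute each row's even parity and compare to rp:
  r0: data parity 0, sent rp 0 → ok
  r1: data parity 0, sent rp 0 → ok
  r2: data parity 0, sent rp 1 → mismatch
Recompute each column's even parity and compare to cp:
  c0: data parity 0, sent cp 0 → ok
  c1: data parity 0, sent cp 1 → mismatch
  c2: data parity 0, sent cp 0 → ok
Exactly one row (r2) and one column (c1) fail → the flipped bit is at their intersection.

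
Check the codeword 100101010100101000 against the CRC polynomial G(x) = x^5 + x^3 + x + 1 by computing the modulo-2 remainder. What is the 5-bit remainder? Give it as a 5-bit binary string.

Modulo-2 division of 100101010100101000 by 101011:
  pos 0: 100101 XOR 101011 = 001110
  pos 2: 111001 XOR 101011 = 010010
  pos 3: 100100 XOR 101011 = 001111
  pos 5: 111110 XOR 101011 = 010101
  pos 6: 101010 XOR 101011 = 000001
  pos 11: 110100 XOR 101011 = 011111
  pos 12: 111110 XOR 101011 = 010101
Remainder = 10101 (nonzero — an error is detected).

10101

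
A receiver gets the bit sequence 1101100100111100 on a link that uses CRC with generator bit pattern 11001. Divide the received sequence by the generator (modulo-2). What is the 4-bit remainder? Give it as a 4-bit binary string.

0011

Modulo-2 division of 1101100100111100 by 11001:
  pos 0: 11011 XOR 11001 = 00010
  pos 3: 10001 XOR 11001 = 01000
  pos 4: 10000 XOR 11001 = 01001
  pos 5: 10010 XOR 11001 = 01011
  pos 6: 10111 XOR 11001 = 01110
  pos 7: 11101 XOR 11001 = 00100
  pos 9: 10011 XOR 11001 = 01010
  pos 10: 10100 XOR 11001 = 01101
  pos 11: 11010 XOR 11001 = 00011
Remainder = 0011 (nonzero — an error is detected).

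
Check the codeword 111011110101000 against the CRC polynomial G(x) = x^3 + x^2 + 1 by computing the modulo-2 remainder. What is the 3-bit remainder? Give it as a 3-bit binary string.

Modulo-2 division of 111011110101000 by 1101:
  pos 0: 1110 XOR 1101 = 0011
  pos 2: 1111 XOR 1101 = 0010
  pos 4: 1011 XOR 1101 = 0110
  pos 5: 1100 XOR 1101 = 0001
  pos 8: 1101 XOR 1101 = 0000
Remainder = 000 (zero — the frame passes the CRC check).

000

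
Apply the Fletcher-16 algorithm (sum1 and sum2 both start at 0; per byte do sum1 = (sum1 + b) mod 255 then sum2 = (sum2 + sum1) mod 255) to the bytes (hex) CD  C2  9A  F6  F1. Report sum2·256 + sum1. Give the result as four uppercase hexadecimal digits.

Running sums (mod 255):
  after byte 0 (CD): sum1=205, sum2=205
  after byte 1 (C2): sum1=144, sum2=94
  after byte 2 (9A): sum1=43, sum2=137
  after byte 3 (F6): sum1=34, sum2=171
  after byte 4 (F1): sum1=20, sum2=191
Checksum = sum2·256 + sum1 = 191·256 + 20 = 48916 = 0xBF14.

BF14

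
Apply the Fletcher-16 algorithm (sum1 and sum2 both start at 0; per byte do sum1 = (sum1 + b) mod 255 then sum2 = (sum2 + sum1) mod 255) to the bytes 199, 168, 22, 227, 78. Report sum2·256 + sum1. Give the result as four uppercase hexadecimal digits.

Running sums (mod 255):
  after byte 0 (199): sum1=199, sum2=199
  after byte 1 (168): sum1=112, sum2=56
  after byte 2 (22): sum1=134, sum2=190
  after byte 3 (227): sum1=106, sum2=41
  after byte 4 (78): sum1=184, sum2=225
Checksum = sum2·256 + sum1 = 225·256 + 184 = 57784 = 0xE1B8.

E1B8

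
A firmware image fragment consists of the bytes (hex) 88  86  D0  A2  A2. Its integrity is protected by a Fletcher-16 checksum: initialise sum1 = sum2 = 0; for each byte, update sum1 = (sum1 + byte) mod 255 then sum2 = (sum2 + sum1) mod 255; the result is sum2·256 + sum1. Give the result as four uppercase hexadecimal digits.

Running sums (mod 255):
  after byte 0 (88): sum1=136, sum2=136
  after byte 1 (86): sum1=15, sum2=151
  after byte 2 (D0): sum1=223, sum2=119
  after byte 3 (A2): sum1=130, sum2=249
  after byte 4 (A2): sum1=37, sum2=31
Checksum = sum2·256 + sum1 = 31·256 + 37 = 7973 = 0x1F25.

1F25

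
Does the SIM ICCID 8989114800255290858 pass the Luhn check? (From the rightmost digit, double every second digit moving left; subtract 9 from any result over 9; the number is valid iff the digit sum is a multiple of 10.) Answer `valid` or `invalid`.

From the right, keep odd positions and double even positions (subtract 9 from any doubled value over 9):
  doubled (positions 2,4,...): 1 0 4 1 0 7 2 9 9 → sum 33
  kept (positions 1,3,...): 8 8 9 5 2 0 4 1 8 8 → sum 53
Total = 86.
86 mod 10 = 6, so the number is invalid.

invalid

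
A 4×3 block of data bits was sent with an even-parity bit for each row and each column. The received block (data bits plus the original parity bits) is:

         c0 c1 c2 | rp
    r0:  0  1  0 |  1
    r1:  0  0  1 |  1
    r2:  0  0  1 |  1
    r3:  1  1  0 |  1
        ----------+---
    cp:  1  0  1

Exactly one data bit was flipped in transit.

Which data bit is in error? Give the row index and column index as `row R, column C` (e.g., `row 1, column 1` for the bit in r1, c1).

Recompute each row's even parity and compare to rp:
  r0: data parity 1, sent rp 1 → ok
  r1: data parity 1, sent rp 1 → ok
  r2: data parity 1, sent rp 1 → ok
  r3: data parity 0, sent rp 1 → mismatch
Recompute each column's even parity and compare to cp:
  c0: data parity 1, sent cp 1 → ok
  c1: data parity 0, sent cp 0 → ok
  c2: data parity 0, sent cp 1 → mismatch
Exactly one row (r3) and one column (c2) fail → the flipped bit is at their intersection.

row 3, column 2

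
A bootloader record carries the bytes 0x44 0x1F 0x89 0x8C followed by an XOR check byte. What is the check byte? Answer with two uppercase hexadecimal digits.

XOR the bytes together:
  start with 0x44
  0x44 ⊕ 0x1F = 0x5B
  0x5B ⊕ 0x89 = 0xD2
  0xD2 ⊕ 0x8C = 0x5E

5E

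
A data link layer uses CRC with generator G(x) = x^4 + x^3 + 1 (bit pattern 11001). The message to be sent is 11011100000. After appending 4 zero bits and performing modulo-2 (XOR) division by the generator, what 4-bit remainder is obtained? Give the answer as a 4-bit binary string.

Append 4 zeros: 110111000000000. Divide by 11001 (XOR where the leading bit is 1):
  pos 0: 11011 XOR 11001 = 00010
  pos 3: 10100 XOR 11001 = 01101
  pos 4: 11010 XOR 11001 = 00011
  pos 7: 11000 XOR 11001 = 00001
Remainder (last 4 bits) = 1000. This is the CRC / FCS.

1000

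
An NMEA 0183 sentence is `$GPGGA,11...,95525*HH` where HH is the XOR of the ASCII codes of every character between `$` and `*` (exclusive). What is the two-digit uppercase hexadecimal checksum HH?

46

XOR the ASCII codes of the payload characters:
  'G' = 0x47 → acc = 0x47
  'P' = 0x50 → acc = 0x17
  'G' = 0x47 → acc = 0x50
  'G' = 0x47 → acc = 0x17
  'A' = 0x41 → acc = 0x56
  ',' = 0x2C → acc = 0x7A
  '1' = 0x31 → acc = 0x4B
  '1' = 0x31 → acc = 0x7A
  '.' = 0x2E → acc = 0x54
  '.' = 0x2E → acc = 0x7A
  '.' = 0x2E → acc = 0x54
  ',' = 0x2C → acc = 0x78
  '9' = 0x39 → acc = 0x41
  '5' = 0x35 → acc = 0x74
  '5' = 0x35 → acc = 0x41
  '2' = 0x32 → acc = 0x73
  '5' = 0x35 → acc = 0x46
Checksum = 0x46.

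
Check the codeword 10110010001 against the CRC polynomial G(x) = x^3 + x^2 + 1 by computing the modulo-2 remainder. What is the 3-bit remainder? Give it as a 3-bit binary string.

000

Modulo-2 division of 10110010001 by 1101:
  pos 0: 1011 XOR 1101 = 0110
  pos 1: 1100 XOR 1101 = 0001
  pos 4: 1010 XOR 1101 = 0111
  pos 5: 1110 XOR 1101 = 0011
  pos 7: 1101 XOR 1101 = 0000
Remainder = 000 (zero — the frame passes the CRC check).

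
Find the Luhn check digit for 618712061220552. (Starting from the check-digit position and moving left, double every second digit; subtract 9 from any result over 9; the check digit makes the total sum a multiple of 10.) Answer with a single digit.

4

Partial digits right→left: 2 5 5 0 2 2 1 6 0 2 1 7 8 1 6
Double every second digit counting from the check-digit position (so the 1st, 3rd, 5th, ... of the partial from the right).
  doubled (with −9 where >9): 4 1 4 2 0 2 7 3 → sum 23
  kept as-is: 5 0 2 6 2 7 1 → sum 23
Total = 23 + 23 = 46.
Check digit = (10 − (46 mod 10)) mod 10 = 4.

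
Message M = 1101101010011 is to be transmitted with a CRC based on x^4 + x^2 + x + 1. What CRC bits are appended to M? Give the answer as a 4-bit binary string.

0000

Append 4 zeros: 11011010100110000. Divide by 10111 (XOR where the leading bit is 1):
  pos 0: 11011 XOR 10111 = 01100
  pos 1: 11000 XOR 10111 = 01111
  pos 2: 11111 XOR 10111 = 01000
  pos 3: 10000 XOR 10111 = 00111
  pos 5: 11110 XOR 10111 = 01001
  pos 6: 10010 XOR 10111 = 00101
  pos 8: 10111 XOR 10111 = 00000
Remainder (last 4 bits) = 0000. This is the CRC / FCS.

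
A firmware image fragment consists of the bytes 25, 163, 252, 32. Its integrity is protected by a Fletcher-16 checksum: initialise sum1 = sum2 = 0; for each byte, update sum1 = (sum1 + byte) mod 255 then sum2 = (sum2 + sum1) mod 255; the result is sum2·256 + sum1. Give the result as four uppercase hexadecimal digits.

69D9

Running sums (mod 255):
  after byte 0 (25): sum1=25, sum2=25
  after byte 1 (163): sum1=188, sum2=213
  after byte 2 (252): sum1=185, sum2=143
  after byte 3 (32): sum1=217, sum2=105
Checksum = sum2·256 + sum1 = 105·256 + 217 = 27097 = 0x69D9.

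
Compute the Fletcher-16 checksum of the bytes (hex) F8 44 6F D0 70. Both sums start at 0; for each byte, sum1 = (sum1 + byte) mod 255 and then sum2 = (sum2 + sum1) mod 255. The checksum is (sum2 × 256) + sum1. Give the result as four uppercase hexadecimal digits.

Running sums (mod 255):
  after byte 0 (F8): sum1=248, sum2=248
  after byte 1 (44): sum1=61, sum2=54
  after byte 2 (6F): sum1=172, sum2=226
  after byte 3 (D0): sum1=125, sum2=96
  after byte 4 (70): sum1=237, sum2=78
Checksum = sum2·256 + sum1 = 78·256 + 237 = 20205 = 0x4EED.

4EED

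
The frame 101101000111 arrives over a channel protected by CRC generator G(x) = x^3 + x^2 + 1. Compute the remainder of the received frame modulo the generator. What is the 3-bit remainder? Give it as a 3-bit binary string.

000

Modulo-2 division of 101101000111 by 1101:
  pos 0: 1011 XOR 1101 = 0110
  pos 1: 1100 XOR 1101 = 0001
  pos 4: 1100 XOR 1101 = 0001
  pos 7: 1011 XOR 1101 = 0110
  pos 8: 1101 XOR 1101 = 0000
Remainder = 000 (zero — the frame passes the CRC check).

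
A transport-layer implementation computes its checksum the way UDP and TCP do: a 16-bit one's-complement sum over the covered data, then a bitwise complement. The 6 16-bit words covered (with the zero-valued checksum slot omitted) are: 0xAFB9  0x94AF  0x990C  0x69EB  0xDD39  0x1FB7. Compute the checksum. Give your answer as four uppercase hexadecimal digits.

One's-complement addition (fold any carry out of bit 15 back into bit 0):
  0xAFB9 + 0x94AF = 0x14468 → wrap carry → 0x4469
  0x4469 + 0x990C = 0x0DD75
  0xDD75 + 0x69EB = 0x14760 → wrap carry → 0x4761
  0x4761 + 0xDD39 = 0x1249A → wrap carry → 0x249B
  0x249B + 0x1FB7 = 0x04452
One's-complement sum = 0x4452.
Checksum = ~0x4452 & 0xFFFF = 0xBBAD.

BBAD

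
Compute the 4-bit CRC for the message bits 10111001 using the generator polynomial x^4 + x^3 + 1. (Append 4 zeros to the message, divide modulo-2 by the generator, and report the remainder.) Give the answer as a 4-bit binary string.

Append 4 zeros: 101110010000. Divide by 11001 (XOR where the leading bit is 1):
  pos 0: 10111 XOR 11001 = 01110
  pos 1: 11100 XOR 11001 = 00101
  pos 3: 10101 XOR 11001 = 01100
  pos 4: 11000 XOR 11001 = 00001
Remainder (last 4 bits) = 1000. This is the CRC / FCS.

1000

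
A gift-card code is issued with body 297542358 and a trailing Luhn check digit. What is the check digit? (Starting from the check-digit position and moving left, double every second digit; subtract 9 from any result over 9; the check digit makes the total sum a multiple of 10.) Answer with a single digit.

Partial digits right→left: 8 5 3 2 4 5 7 9 2
Double every second digit counting from the check-digit position (so the 1st, 3rd, 5th, ... of the partial from the right).
  doubled (with −9 where >9): 7 6 8 5 4 → sum 30
  kept as-is: 5 2 5 9 → sum 21
Total = 30 + 21 = 51.
Check digit = (10 − (51 mod 10)) mod 10 = 9.

9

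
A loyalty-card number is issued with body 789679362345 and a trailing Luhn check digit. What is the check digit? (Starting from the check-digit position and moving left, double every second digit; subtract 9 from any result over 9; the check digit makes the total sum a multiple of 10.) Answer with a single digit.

9

Partial digits right→left: 5 4 3 2 6 3 9 7 6 9 8 7
Double every second digit counting from the check-digit position (so the 1st, 3rd, 5th, ... of the partial from the right).
  doubled (with −9 where >9): 1 6 3 9 3 7 → sum 29
  kept as-is: 4 2 3 7 9 7 → sum 32
Total = 29 + 32 = 61.
Check digit = (10 − (61 mod 10)) mod 10 = 9.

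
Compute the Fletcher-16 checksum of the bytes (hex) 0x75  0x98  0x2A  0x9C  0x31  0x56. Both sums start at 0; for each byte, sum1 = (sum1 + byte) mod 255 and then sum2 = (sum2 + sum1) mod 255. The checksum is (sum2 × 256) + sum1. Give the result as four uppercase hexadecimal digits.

F25C

Running sums (mod 255):
  after byte 0 (0x75): sum1=117, sum2=117
  after byte 1 (0x98): sum1=14, sum2=131
  after byte 2 (0x2A): sum1=56, sum2=187
  after byte 3 (0x9C): sum1=212, sum2=144
  after byte 4 (0x31): sum1=6, sum2=150
  after byte 5 (0x56): sum1=92, sum2=242
Checksum = sum2·256 + sum1 = 242·256 + 92 = 62044 = 0xF25C.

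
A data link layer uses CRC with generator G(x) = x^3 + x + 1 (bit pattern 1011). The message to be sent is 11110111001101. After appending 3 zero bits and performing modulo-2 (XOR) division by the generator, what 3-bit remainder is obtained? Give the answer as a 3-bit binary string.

010

Append 3 zeros: 11110111001101000. Divide by 1011 (XOR where the leading bit is 1):
  pos 0: 1111 XOR 1011 = 0100
  pos 1: 1000 XOR 1011 = 0011
  pos 3: 1111 XOR 1011 = 0100
  pos 4: 1001 XOR 1011 = 0010
  pos 6: 1000 XOR 1011 = 0011
  pos 8: 1111 XOR 1011 = 0100
  pos 9: 1000 XOR 1011 = 0011
  pos 11: 1110 XOR 1011 = 0101
  pos 12: 1010 XOR 1011 = 0001
Remainder (last 3 bits) = 010. This is the CRC / FCS.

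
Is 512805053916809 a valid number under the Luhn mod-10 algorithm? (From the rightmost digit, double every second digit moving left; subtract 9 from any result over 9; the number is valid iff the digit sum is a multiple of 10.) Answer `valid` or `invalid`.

invalid

From the right, keep odd positions and double even positions (subtract 9 from any doubled value over 9):
  doubled (positions 2,4,...): 0 3 9 1 1 7 2 → sum 23
  kept (positions 1,3,...): 9 8 1 3 0 0 2 5 → sum 28
Total = 51.
51 mod 10 = 1, so the number is invalid.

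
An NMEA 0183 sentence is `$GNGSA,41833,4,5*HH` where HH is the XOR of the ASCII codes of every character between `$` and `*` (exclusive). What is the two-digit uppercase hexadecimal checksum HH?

XOR the ASCII codes of the payload characters:
  'G' = 0x47 → acc = 0x47
  'N' = 0x4E → acc = 0x09
  'G' = 0x47 → acc = 0x4E
  'S' = 0x53 → acc = 0x1D
  'A' = 0x41 → acc = 0x5C
  ',' = 0x2C → acc = 0x70
  '4' = 0x34 → acc = 0x44
  '1' = 0x31 → acc = 0x75
  '8' = 0x38 → acc = 0x4D
  '3' = 0x33 → acc = 0x7E
  '3' = 0x33 → acc = 0x4D
  ',' = 0x2C → acc = 0x61
  '4' = 0x34 → acc = 0x55
  ',' = 0x2C → acc = 0x79
  '5' = 0x35 → acc = 0x4C
Checksum = 0x4C.

4C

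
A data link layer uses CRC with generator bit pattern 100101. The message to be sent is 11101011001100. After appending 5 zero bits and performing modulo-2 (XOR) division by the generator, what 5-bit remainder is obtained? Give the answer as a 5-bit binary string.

00110

Append 5 zeros: 1110101100110000000. Divide by 100101 (XOR where the leading bit is 1):
  pos 0: 111010 XOR 100101 = 011111
  pos 1: 111111 XOR 100101 = 011010
  pos 2: 110101 XOR 100101 = 010000
  pos 3: 100000 XOR 100101 = 000101
  pos 6: 101011 XOR 100101 = 001110
  pos 8: 111000 XOR 100101 = 011101
  pos 9: 111010 XOR 100101 = 011111
  pos 10: 111110 XOR 100101 = 011011
  pos 11: 110110 XOR 100101 = 010011
  pos 12: 100110 XOR 100101 = 000011
Remainder (last 5 bits) = 00110. This is the CRC / FCS.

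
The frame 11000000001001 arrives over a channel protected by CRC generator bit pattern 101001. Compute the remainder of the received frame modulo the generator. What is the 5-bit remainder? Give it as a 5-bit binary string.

00010

Modulo-2 division of 11000000001001 by 101001:
  pos 0: 110000 XOR 101001 = 011001
  pos 1: 110010 XOR 101001 = 011011
  pos 2: 110110 XOR 101001 = 011111
  pos 3: 111110 XOR 101001 = 010111
  pos 4: 101110 XOR 101001 = 000111
  pos 7: 111100 XOR 101001 = 010101
  pos 8: 101011 XOR 101001 = 000010
Remainder = 00010 (nonzero — an error is detected).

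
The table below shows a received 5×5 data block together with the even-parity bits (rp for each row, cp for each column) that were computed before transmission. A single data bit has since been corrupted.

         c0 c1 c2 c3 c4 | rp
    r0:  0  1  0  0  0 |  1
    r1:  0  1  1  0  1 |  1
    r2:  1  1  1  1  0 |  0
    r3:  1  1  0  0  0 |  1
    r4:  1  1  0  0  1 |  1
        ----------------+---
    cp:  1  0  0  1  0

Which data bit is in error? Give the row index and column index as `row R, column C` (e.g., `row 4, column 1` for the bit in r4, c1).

Recompute each row's even parity and compare to rp:
  r0: data parity 1, sent rp 1 → ok
  r1: data parity 1, sent rp 1 → ok
  r2: data parity 0, sent rp 0 → ok
  r3: data parity 0, sent rp 1 → mismatch
  r4: data parity 1, sent rp 1 → ok
Recompute each column's even parity and compare to cp:
  c0: data parity 1, sent cp 1 → ok
  c1: data parity 1, sent cp 0 → mismatch
  c2: data parity 0, sent cp 0 → ok
  c3: data parity 1, sent cp 1 → ok
  c4: data parity 0, sent cp 0 → ok
Exactly one row (r3) and one column (c1) fail → the flipped bit is at their intersection.

row 3, column 1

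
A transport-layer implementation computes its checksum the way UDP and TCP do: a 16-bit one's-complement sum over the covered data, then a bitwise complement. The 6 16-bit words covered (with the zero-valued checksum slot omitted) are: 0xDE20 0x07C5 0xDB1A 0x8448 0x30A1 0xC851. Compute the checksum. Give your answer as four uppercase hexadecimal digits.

C1C3

One's-complement addition (fold any carry out of bit 15 back into bit 0):
  0xDE20 + 0x07C5 = 0x0E5E5
  0xE5E5 + 0xDB1A = 0x1C0FF → wrap carry → 0xC100
  0xC100 + 0x8448 = 0x14548 → wrap carry → 0x4549
  0x4549 + 0x30A1 = 0x075EA
  0x75EA + 0xC851 = 0x13E3B → wrap carry → 0x3E3C
One's-complement sum = 0x3E3C.
Checksum = ~0x3E3C & 0xFFFF = 0xC1C3.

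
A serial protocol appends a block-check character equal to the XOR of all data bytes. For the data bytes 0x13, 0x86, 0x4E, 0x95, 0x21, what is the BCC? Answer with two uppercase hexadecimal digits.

6F

XOR the bytes together:
  start with 0x13
  0x13 ⊕ 0x86 = 0x95
  0x95 ⊕ 0x4E = 0xDB
  0xDB ⊕ 0x95 = 0x4E
  0x4E ⊕ 0x21 = 0x6F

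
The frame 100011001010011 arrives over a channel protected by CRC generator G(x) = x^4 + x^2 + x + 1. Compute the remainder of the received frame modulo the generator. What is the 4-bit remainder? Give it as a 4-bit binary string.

Modulo-2 division of 100011001010011 by 10111:
  pos 0: 10001 XOR 10111 = 00110
  pos 2: 11010 XOR 10111 = 01101
  pos 3: 11010 XOR 10111 = 01101
  pos 4: 11011 XOR 10111 = 01100
  pos 5: 11000 XOR 10111 = 01111
  pos 6: 11111 XOR 10111 = 01000
  pos 7: 10000 XOR 10111 = 00111
  pos 9: 11101 XOR 10111 = 01010
  pos 10: 10101 XOR 10111 = 00010
Remainder = 0010 (nonzero — an error is detected).

0010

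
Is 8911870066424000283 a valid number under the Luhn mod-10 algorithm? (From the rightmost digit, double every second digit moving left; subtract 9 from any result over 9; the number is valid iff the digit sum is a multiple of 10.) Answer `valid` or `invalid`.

invalid

From the right, keep odd positions and double even positions (subtract 9 from any doubled value over 9):
  doubled (positions 2,4,...): 7 0 0 4 3 0 5 2 9 → sum 30
  kept (positions 1,3,...): 3 2 0 4 4 6 0 8 1 8 → sum 36
Total = 66.
66 mod 10 = 6, so the number is invalid.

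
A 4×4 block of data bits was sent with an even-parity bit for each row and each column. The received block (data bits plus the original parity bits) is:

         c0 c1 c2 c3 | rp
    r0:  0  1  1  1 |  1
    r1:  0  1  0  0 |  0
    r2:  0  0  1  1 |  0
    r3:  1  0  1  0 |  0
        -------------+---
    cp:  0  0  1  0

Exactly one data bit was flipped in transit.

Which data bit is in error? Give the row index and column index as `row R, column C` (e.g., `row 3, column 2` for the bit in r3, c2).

Recompute each row's even parity and compare to rp:
  r0: data parity 1, sent rp 1 → ok
  r1: data parity 1, sent rp 0 → mismatch
  r2: data parity 0, sent rp 0 → ok
  r3: data parity 0, sent rp 0 → ok
Recompute each column's even parity and compare to cp:
  c0: data parity 1, sent cp 0 → mismatch
  c1: data parity 0, sent cp 0 → ok
  c2: data parity 1, sent cp 1 → ok
  c3: data parity 0, sent cp 0 → ok
Exactly one row (r1) and one column (c0) fail → the flipped bit is at their intersection.

row 1, column 0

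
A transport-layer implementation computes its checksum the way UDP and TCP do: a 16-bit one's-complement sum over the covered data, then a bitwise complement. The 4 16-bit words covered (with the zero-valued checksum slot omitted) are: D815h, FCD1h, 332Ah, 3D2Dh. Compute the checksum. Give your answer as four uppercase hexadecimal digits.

BAC0

One's-complement addition (fold any carry out of bit 15 back into bit 0):
  0xD815 + 0xFCD1 = 0x1D4E6 → wrap carry → 0xD4E7
  0xD4E7 + 0x332A = 0x10811 → wrap carry → 0x0812
  0x0812 + 0x3D2D = 0x0453F
One's-complement sum = 0x453F.
Checksum = ~0x453F & 0xFFFF = 0xBAC0.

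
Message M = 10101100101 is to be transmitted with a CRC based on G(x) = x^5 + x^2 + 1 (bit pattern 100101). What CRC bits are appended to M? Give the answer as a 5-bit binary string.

00100

Append 5 zeros: 1010110010100000. Divide by 100101 (XOR where the leading bit is 1):
  pos 0: 101011 XOR 100101 = 001110
  pos 2: 111000 XOR 100101 = 011101
  pos 3: 111011 XOR 100101 = 011110
  pos 4: 111100 XOR 100101 = 011001
  pos 5: 110011 XOR 100101 = 010110
  pos 6: 101100 XOR 100101 = 001001
  pos 8: 100100 XOR 100101 = 000001
Remainder (last 5 bits) = 00100. This is the CRC / FCS.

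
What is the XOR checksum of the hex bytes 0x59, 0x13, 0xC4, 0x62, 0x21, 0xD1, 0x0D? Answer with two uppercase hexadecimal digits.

XOR the bytes together:
  start with 0x59
  0x59 ⊕ 0x13 = 0x4A
  0x4A ⊕ 0xC4 = 0x8E
  0x8E ⊕ 0x62 = 0xEC
  0xEC ⊕ 0x21 = 0xCD
  0xCD ⊕ 0xD1 = 0x1C
  0x1C ⊕ 0x0D = 0x11

11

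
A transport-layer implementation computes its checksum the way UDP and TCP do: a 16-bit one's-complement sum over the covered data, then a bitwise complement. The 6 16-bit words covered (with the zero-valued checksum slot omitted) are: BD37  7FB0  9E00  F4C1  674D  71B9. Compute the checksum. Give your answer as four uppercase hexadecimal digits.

One's-complement addition (fold any carry out of bit 15 back into bit 0):
  0xBD37 + 0x7FB0 = 0x13CE7 → wrap carry → 0x3CE8
  0x3CE8 + 0x9E00 = 0x0DAE8
  0xDAE8 + 0xF4C1 = 0x1CFA9 → wrap carry → 0xCFAA
  0xCFAA + 0x674D = 0x136F7 → wrap carry → 0x36F8
  0x36F8 + 0x71B9 = 0x0A8B1
One's-complement sum = 0xA8B1.
Checksum = ~0xA8B1 & 0xFFFF = 0x574E.

574E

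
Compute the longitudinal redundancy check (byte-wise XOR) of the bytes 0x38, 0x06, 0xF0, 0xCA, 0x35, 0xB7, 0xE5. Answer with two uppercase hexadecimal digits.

XOR the bytes together:
  start with 0x38
  0x38 ⊕ 0x06 = 0x3E
  0x3E ⊕ 0xF0 = 0xCE
  0xCE ⊕ 0xCA = 0x04
  0x04 ⊕ 0x35 = 0x31
  0x31 ⊕ 0xB7 = 0x86
  0x86 ⊕ 0xE5 = 0x63

63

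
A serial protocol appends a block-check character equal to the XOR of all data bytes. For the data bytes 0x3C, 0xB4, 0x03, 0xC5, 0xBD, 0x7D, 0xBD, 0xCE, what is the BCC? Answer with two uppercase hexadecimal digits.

XOR the bytes together:
  start with 0x3C
  0x3C ⊕ 0xB4 = 0x88
  0x88 ⊕ 0x03 = 0x8B
  0x8B ⊕ 0xC5 = 0x4E
  0x4E ⊕ 0xBD = 0xF3
  0xF3 ⊕ 0x7D = 0x8E
  0x8E ⊕ 0xBD = 0x33
  0x33 ⊕ 0xCE = 0xFD

FD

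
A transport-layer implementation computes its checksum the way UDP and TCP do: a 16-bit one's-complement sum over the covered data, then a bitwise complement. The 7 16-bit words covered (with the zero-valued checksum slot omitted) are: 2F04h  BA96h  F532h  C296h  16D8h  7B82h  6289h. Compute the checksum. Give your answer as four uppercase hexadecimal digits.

69B7

One's-complement addition (fold any carry out of bit 15 back into bit 0):
  0x2F04 + 0xBA96 = 0x0E99A
  0xE99A + 0xF532 = 0x1DECC → wrap carry → 0xDECD
  0xDECD + 0xC296 = 0x1A163 → wrap carry → 0xA164
  0xA164 + 0x16D8 = 0x0B83C
  0xB83C + 0x7B82 = 0x133BE → wrap carry → 0x33BF
  0x33BF + 0x6289 = 0x09648
One's-complement sum = 0x9648.
Checksum = ~0x9648 & 0xFFFF = 0x69B7.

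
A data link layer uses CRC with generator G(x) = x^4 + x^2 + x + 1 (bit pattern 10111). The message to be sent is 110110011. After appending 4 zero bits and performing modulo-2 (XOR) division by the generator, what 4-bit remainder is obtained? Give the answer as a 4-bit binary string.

Append 4 zeros: 1101100110000. Divide by 10111 (XOR where the leading bit is 1):
  pos 0: 11011 XOR 10111 = 01100
  pos 1: 11000 XOR 10111 = 01111
  pos 2: 11110 XOR 10111 = 01001
  pos 3: 10011 XOR 10111 = 00100
  pos 5: 10010 XOR 10111 = 00101
  pos 7: 10100 XOR 10111 = 00011
Remainder (last 4 bits) = 0110. This is the CRC / FCS.

0110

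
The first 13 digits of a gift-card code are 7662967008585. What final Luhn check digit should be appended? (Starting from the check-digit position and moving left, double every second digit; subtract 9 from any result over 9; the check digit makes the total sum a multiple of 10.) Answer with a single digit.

6

Partial digits right→left: 5 8 5 8 0 0 7 6 9 2 6 6 7
Double every second digit counting from the check-digit position (so the 1st, 3rd, 5th, ... of the partial from the right).
  doubled (with −9 where >9): 1 1 0 5 9 3 5 → sum 24
  kept as-is: 8 8 0 6 2 6 → sum 30
Total = 24 + 30 = 54.
Check digit = (10 − (54 mod 10)) mod 10 = 6.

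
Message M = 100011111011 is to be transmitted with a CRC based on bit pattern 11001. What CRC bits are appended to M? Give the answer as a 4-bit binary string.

Append 4 zeros: 1000111110110000. Divide by 11001 (XOR where the leading bit is 1):
  pos 0: 10001 XOR 11001 = 01000
  pos 1: 10001 XOR 11001 = 01000
  pos 2: 10001 XOR 11001 = 01000
  pos 3: 10001 XOR 11001 = 01000
  pos 4: 10001 XOR 11001 = 01000
  pos 5: 10000 XOR 11001 = 01001
  pos 6: 10011 XOR 11001 = 01010
  pos 7: 10101 XOR 11001 = 01100
  pos 8: 11000 XOR 11001 = 00001
Remainder (last 4 bits) = 1000. This is the CRC / FCS.

1000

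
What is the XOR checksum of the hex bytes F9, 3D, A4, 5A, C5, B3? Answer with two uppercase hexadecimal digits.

XOR the bytes together:
  start with 0xF9
  0xF9 ⊕ 0x3D = 0xC4
  0xC4 ⊕ 0xA4 = 0x60
  0x60 ⊕ 0x5A = 0x3A
  0x3A ⊕ 0xC5 = 0xFF
  0xFF ⊕ 0xB3 = 0x4C

4C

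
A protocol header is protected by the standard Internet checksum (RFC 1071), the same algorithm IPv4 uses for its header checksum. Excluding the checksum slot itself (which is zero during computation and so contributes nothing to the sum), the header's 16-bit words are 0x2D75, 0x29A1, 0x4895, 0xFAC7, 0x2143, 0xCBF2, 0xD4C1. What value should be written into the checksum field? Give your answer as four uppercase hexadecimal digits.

One's-complement addition (fold any carry out of bit 15 back into bit 0):
  0x2D75 + 0x29A1 = 0x05716
  0x5716 + 0x4895 = 0x09FAB
  0x9FAB + 0xFAC7 = 0x19A72 → wrap carry → 0x9A73
  0x9A73 + 0x2143 = 0x0BBB6
  0xBBB6 + 0xCBF2 = 0x187A8 → wrap carry → 0x87A9
  0x87A9 + 0xD4C1 = 0x15C6A → wrap carry → 0x5C6B
One's-complement sum = 0x5C6B.
Checksum = ~0x5C6B & 0xFFFF = 0xA394.

A394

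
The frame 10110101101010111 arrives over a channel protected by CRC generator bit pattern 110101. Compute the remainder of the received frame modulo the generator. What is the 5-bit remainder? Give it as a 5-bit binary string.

11100

Modulo-2 division of 10110101101010111 by 110101:
  pos 0: 101101 XOR 110101 = 011000
  pos 1: 110000 XOR 110101 = 000101
  pos 4: 101110 XOR 110101 = 011011
  pos 5: 110111 XOR 110101 = 000010
  pos 9: 100101 XOR 110101 = 010000
  pos 10: 100001 XOR 110101 = 010100
  pos 11: 101001 XOR 110101 = 011100
Remainder = 11100 (nonzero — an error is detected).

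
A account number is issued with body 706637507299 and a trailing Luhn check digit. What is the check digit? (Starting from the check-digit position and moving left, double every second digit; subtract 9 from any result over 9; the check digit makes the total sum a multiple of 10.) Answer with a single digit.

Partial digits right→left: 9 9 2 7 0 5 7 3 6 6 0 7
Double every second digit counting from the check-digit position (so the 1st, 3rd, 5th, ... of the partial from the right).
  doubled (with −9 where >9): 9 4 0 5 3 0 → sum 21
  kept as-is: 9 7 5 3 6 7 → sum 37
Total = 21 + 37 = 58.
Check digit = (10 − (58 mod 10)) mod 10 = 2.

2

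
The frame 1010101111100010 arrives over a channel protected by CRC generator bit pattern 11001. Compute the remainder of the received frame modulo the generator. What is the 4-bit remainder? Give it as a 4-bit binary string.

0000

Modulo-2 division of 1010101111100010 by 11001:
  pos 0: 10101 XOR 11001 = 01100
  pos 1: 11000 XOR 11001 = 00001
  pos 5: 11111 XOR 11001 = 00110
  pos 7: 11010 XOR 11001 = 00011
  pos 10: 11001 XOR 11001 = 00000
Remainder = 0000 (zero — the frame passes the CRC check).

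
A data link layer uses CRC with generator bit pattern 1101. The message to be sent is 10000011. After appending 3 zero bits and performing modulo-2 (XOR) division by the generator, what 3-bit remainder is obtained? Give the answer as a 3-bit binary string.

111

Append 3 zeros: 10000011000. Divide by 1101 (XOR where the leading bit is 1):
  pos 0: 1000 XOR 1101 = 0101
  pos 1: 1010 XOR 1101 = 0111
  pos 2: 1110 XOR 1101 = 0011
  pos 4: 1111 XOR 1101 = 0010
  pos 6: 1000 XOR 1101 = 0101
  pos 7: 1010 XOR 1101 = 0111
Remainder (last 3 bits) = 111. This is the CRC / FCS.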